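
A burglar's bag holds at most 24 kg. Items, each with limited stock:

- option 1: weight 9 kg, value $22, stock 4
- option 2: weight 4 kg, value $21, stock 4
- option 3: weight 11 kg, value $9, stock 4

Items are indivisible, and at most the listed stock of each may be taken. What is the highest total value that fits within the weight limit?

$85

Top feasible selections:
- 1×option 1 + 3×option 2: weight 21, value 85
- 4×option 2: weight 16, value 84
- 3×option 2 + 1×option 3: weight 23, value 72
- 2×option 1 + 1×option 2: weight 22, value 65
Best: $85.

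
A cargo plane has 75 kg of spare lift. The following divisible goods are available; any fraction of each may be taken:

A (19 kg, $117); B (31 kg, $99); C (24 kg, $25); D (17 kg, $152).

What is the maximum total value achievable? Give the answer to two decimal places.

376.33

Take in order of value per unit:
- D (152/17 per unit): all 17 → value 152, running total 152.00
- A (117/19 per unit): all 19 → value 117, running total 269.00
- B (99/31 per unit): all 31 → value 99, running total 368.00
- C (25/24 per unit): 8 of 24 → value 8×25/24 = 8.3333, running total 376.33
Total 376.33.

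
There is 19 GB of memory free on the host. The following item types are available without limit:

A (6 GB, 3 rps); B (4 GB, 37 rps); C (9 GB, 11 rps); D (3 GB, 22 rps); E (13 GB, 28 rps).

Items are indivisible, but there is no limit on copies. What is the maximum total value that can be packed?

170 rps

Best value-per-unit is B at 37/4; filling with it alone gives 4×37 = 148.
Optimal mix: 4×B + 1×D → memory 19, value 170.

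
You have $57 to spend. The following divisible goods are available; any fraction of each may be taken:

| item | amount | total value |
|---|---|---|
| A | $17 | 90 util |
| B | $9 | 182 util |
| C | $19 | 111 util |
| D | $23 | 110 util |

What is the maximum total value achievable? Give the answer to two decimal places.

440.39

Take in order of value per unit:
- B (182/9 per unit): all 9 → value 182, running total 182.00
- C (111/19 per unit): all 19 → value 111, running total 293.00
- A (90/17 per unit): all 17 → value 90, running total 383.00
- D (110/23 per unit): 12 of 23 → value 12×110/23 = 57.3913, running total 440.39
Total 440.39.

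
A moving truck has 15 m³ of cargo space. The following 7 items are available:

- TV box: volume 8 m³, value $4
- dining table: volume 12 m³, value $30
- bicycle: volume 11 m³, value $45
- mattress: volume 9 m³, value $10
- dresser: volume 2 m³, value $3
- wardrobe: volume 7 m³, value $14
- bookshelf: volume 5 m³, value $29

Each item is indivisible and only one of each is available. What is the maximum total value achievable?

$48

Check high-value combinations within 15 m³:
- bicycle+dresser: volume 11+2=13, value 45+3=48
- dresser+wardrobe+bookshelf: volume 2+7+5=14, value 3+14+29=46
- bicycle: volume 11, value 45
Best: $48.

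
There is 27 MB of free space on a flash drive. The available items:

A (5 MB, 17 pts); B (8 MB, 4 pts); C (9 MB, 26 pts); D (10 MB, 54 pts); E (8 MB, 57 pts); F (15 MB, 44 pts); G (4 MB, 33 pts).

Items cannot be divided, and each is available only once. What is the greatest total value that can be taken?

161 pts

Check high-value combinations within 27 MB:
- A+D+E+G: size 5+10+8+4=27, value 17+54+57+33=161
- D+E+G: size 10+8+4=22, value 54+57+33=144
- C+D+E: size 9+10+8=27, value 26+54+57=137
- E+F+G: size 8+15+4=27, value 57+44+33=134
- A+C+E+G: size 5+9+8+4=26, value 17+26+57+33=133
Best: 161 pts.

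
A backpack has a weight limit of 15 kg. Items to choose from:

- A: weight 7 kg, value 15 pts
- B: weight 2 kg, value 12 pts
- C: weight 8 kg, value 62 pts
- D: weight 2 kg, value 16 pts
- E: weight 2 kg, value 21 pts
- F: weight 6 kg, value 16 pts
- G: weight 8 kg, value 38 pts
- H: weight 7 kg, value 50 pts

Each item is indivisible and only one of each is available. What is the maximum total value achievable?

Check high-value combinations within 15 kg:
- C+H: weight 8+7=15, value 62+50=112
- B+C+D+E: weight 2+8+2+2=14, value 12+62+16+21=111
- C+D+E: weight 8+2+2=12, value 62+16+21=99
- B+D+E+H: weight 2+2+2+7=13, value 12+16+21+50=99
- B+C+E: weight 2+8+2=12, value 12+62+21=95
Best: 112 pts.

112 pts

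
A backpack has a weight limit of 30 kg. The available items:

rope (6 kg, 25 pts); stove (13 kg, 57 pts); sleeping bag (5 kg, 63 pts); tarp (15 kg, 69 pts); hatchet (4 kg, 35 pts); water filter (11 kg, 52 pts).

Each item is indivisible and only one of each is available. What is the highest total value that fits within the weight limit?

192 pts

This is a 0/1 knapsack; check combinations near the capacity.
- rope+sleeping bag+tarp+hatchet: weight 6+5+15+4=30, value 25+63+69+35=192
- rope+stove+sleeping bag+hatchet: weight 6+13+5+4=28, value 25+57+63+35=180
- rope+sleeping bag+hatchet+water filter: weight 6+5+4+11=26, value 25+63+35+52=175
- stove+sleeping bag+water filter: weight 13+5+11=29, value 57+63+52=172
Best: 192 pts.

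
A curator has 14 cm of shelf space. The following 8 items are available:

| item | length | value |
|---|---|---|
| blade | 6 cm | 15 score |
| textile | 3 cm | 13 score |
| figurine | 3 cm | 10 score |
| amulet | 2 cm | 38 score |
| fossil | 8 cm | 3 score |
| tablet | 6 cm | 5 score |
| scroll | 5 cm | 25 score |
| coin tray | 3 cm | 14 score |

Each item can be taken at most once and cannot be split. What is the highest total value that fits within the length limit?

Check high-value combinations within 14 cm:
- textile+amulet+scroll+coin tray: length 3+2+5+3=13, value 13+38+25+14=90
- figurine+amulet+scroll+coin tray: length 3+2+5+3=13, value 10+38+25+14=87
- textile+figurine+amulet+scroll: length 3+3+2+5=13, value 13+10+38+25=86
- blade+textile+amulet+coin tray: length 6+3+2+3=14, value 15+13+38+14=80
- blade+amulet+scroll: length 6+2+5=13, value 15+38+25=78
Best: 90 score.

90 score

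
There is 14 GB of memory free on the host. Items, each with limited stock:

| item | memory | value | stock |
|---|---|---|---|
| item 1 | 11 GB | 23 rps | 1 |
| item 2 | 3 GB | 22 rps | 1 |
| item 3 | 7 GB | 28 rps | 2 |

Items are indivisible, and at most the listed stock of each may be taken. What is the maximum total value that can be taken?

Top feasible selections:
- 2×item 3: memory 14, value 56
- 1×item 2 + 1×item 3: memory 10, value 50
Best: 56 rps.

56 rps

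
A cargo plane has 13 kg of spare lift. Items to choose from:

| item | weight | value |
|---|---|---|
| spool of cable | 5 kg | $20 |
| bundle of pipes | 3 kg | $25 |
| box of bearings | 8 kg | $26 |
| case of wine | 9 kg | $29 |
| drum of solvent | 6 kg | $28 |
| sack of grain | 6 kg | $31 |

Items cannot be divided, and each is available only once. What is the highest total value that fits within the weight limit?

$59

Check high-value combinations within 13 kg:
- drum of solvent+sack of grain: weight 6+6=12, value 28+31=59
- bundle of pipes+sack of grain: weight 3+6=9, value 25+31=56
- bundle of pipes+case of wine: weight 3+9=12, value 25+29=54
- bundle of pipes+drum of solvent: weight 3+6=9, value 25+28=53
Best: $59.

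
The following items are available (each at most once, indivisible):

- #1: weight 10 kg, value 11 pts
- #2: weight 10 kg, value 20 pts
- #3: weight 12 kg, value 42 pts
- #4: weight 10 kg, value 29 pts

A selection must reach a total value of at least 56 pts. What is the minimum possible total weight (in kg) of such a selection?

Subsets with value ≥ 56, sorted by total weight:
- #3+#4: weight 22, value 71
- #2+#3: weight 22, value 62
Minimum weight: 22 kg.

22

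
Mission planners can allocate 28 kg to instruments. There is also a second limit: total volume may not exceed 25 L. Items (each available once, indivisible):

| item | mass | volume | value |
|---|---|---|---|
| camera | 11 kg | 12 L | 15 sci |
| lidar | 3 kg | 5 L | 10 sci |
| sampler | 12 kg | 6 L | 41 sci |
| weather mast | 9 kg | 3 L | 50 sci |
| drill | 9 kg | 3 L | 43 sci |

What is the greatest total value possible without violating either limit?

103 sci

Feasible sets respecting both limits:
- lidar+weather mast+drill: mass 21, volume 11, value 103
- lidar+sampler+weather mast: mass 24, volume 14, value 101
- lidar+sampler+drill: mass 24, volume 14, value 94
- weather mast+drill: mass 18, volume 6, value 93
Best: 103 sci.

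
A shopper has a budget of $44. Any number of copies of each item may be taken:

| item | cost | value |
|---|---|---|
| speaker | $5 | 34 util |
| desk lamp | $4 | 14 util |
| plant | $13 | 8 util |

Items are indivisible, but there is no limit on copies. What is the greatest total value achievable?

286 util

Best value-per-unit is speaker at 34/5; filling with it alone gives 8×34 = 272.
Optimal mix: 8×speaker + 1×desk lamp → cost 44, value 286.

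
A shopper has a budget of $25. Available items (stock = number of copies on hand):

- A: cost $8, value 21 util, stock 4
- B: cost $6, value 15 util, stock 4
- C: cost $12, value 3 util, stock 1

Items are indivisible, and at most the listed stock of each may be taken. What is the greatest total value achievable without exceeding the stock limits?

Top feasible selections:
- 3×A: cost 24, value 63
- 4×B: cost 24, value 60
- 2×A + 1×B: cost 22, value 57
Best: 63 util.

63 util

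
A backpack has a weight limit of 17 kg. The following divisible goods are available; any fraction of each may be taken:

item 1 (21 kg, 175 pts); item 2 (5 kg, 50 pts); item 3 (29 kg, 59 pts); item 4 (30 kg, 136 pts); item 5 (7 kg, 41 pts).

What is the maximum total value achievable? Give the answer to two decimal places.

Take in order of value per unit:
- item 2 (50/5 per unit): all 5 → value 50, running total 50.00
- item 1 (175/21 per unit): 12 of 21 → value 12×175/21 = 100.0000, running total 150.00
Total 150.00.

150.00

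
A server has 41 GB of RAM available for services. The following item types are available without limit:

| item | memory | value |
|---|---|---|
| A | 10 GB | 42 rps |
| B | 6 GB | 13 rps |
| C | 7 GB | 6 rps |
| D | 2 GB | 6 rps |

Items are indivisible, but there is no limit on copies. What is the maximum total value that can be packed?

Best value-per-unit is A at 42/10, and filling with it alone uses memory 4×10=40. No mix of the others beats 4×42 = 168.

168 rps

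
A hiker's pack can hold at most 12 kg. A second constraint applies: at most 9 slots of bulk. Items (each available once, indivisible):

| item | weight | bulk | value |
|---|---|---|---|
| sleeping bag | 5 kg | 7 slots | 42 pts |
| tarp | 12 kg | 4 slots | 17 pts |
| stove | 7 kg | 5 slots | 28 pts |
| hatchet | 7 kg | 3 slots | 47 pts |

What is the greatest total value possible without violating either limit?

Feasible sets respecting both limits:
- hatchet: weight 7, bulk 3, value 47
- sleeping bag: weight 5, bulk 7, value 42
- stove: weight 7, bulk 5, value 28
- tarp: weight 12, bulk 4, value 17
Best: 47 pts.

47 pts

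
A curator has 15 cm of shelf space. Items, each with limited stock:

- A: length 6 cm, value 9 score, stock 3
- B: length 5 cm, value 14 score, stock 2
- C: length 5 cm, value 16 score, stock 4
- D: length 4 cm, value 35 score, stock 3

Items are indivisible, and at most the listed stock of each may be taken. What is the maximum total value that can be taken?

105 score

Top feasible selections:
- 3×D: length 12, value 105
- 1×C + 2×D: length 13, value 86
- 1×B + 2×D: length 13, value 84
- 1×A + 2×D: length 14, value 79
Best: 105 score.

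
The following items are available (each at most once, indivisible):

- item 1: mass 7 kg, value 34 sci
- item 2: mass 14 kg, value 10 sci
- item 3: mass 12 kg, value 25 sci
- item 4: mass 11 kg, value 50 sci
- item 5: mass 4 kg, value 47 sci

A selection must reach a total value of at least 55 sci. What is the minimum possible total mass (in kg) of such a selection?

11

Subsets with value ≥ 55, sorted by total mass:
- item 1+item 5: mass 11, value 81
- item 4+item 5: mass 15, value 97
- item 3+item 5: mass 16, value 72
Minimum mass: 11 kg.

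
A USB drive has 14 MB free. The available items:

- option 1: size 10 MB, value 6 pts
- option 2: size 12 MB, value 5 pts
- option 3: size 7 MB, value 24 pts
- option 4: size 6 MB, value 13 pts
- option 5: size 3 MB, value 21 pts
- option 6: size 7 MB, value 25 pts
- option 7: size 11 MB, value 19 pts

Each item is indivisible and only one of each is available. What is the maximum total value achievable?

49 pts

This is a 0/1 knapsack; check combinations near the capacity.
- option 3+option 6: size 7+7=14, value 24+25=49
- option 5+option 6: size 3+7=10, value 21+25=46
- option 3+option 5: size 7+3=10, value 24+21=45
- option 5+option 7: size 3+11=14, value 21+19=40
- option 4+option 6: size 6+7=13, value 13+25=38
Best: 49 pts.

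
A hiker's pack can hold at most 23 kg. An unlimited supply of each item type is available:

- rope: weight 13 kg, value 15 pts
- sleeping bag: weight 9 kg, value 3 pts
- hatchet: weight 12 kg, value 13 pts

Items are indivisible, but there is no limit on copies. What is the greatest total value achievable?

Best value-per-unit is rope at 15/13; filling with it alone gives 1×15 = 15.
Optimal mix: 1×rope + 1×sleeping bag → weight 22, value 18.

18 pts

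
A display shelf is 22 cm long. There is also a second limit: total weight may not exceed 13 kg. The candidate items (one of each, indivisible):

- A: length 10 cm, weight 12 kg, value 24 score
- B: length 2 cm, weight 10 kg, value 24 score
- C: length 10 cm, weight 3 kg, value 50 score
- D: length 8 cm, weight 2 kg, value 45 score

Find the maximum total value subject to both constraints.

Feasible sets respecting both limits:
- C+D: length 18, weight 5, value 95
- B+C: length 12, weight 13, value 74
- B+D: length 10, weight 12, value 69
Best: 95 score.

95 score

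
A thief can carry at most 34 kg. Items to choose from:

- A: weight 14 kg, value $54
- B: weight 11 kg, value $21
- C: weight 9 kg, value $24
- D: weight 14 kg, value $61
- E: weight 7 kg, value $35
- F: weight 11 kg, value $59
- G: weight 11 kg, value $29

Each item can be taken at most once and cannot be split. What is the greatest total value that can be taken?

$155

Check high-value combinations within 34 kg:
- D+E+F: weight 14+7+11=32, value 61+35+59=155
- A+E+F: weight 14+7+11=32, value 54+35+59=148
- C+D+F: weight 9+14+11=34, value 24+61+59=144
- A+C+F: weight 14+9+11=34, value 54+24+59=137
Best: $155.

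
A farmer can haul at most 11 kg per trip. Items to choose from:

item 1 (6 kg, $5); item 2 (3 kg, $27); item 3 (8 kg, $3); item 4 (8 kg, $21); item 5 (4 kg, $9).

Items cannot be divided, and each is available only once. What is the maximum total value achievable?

$48

Check high-value combinations within 11 kg:
- item 2+item 4: weight 3+8=11, value 27+21=48
- item 2+item 5: weight 3+4=7, value 27+9=36
- item 1+item 2: weight 6+3=9, value 5+27=32
- item 2+item 3: weight 3+8=11, value 27+3=30
- item 2: weight 3, value 27
Best: $48.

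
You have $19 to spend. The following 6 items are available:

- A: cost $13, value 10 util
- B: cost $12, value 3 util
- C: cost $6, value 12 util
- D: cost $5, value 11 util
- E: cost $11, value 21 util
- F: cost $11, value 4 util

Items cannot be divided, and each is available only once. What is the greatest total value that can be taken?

Check high-value combinations within $19:
- C+E: cost 6+11=17, value 12+21=33
- D+E: cost 5+11=16, value 11+21=32
- C+D: cost 6+5=11, value 12+11=23
Best: 33 util.

33 util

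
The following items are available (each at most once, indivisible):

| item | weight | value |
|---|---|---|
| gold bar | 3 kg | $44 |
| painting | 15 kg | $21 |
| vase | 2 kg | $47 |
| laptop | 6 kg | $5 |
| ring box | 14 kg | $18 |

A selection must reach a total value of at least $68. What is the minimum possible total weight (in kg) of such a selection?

Subsets with value ≥ 68, sorted by total weight:
- gold bar+vase: weight 5, value 91
- gold bar+vase+laptop: weight 11, value 96
- painting+vase: weight 17, value 68
Minimum weight: 5 kg.

5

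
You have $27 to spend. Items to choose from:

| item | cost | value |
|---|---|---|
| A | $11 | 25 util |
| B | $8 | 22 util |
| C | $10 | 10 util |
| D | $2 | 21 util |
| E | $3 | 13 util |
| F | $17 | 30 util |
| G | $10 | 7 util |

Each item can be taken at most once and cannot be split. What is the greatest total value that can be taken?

81 util

Check high-value combinations within $27:
- A+B+D+E: cost 11+8+2+3=24, value 25+22+21+13=81
- B+D+F: cost 8+2+17=27, value 22+21+30=73
- A+C+D+E: cost 11+10+2+3=26, value 25+10+21+13=69
- A+B+D: cost 11+8+2=21, value 25+22+21=68
- B+C+D+E: cost 8+10+2+3=23, value 22+10+21+13=66
Best: 81 util.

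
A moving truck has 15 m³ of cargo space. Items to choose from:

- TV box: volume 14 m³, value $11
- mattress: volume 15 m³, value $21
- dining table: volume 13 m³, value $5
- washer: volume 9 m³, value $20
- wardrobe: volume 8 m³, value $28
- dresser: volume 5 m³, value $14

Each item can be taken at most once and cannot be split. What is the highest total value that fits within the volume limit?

Check high-value combinations within 15 m³:
- wardrobe+dresser: volume 8+5=13, value 28+14=42
- washer+dresser: volume 9+5=14, value 20+14=34
- wardrobe: volume 8, value 28
- mattress: volume 15, value 21
Best: $42.

$42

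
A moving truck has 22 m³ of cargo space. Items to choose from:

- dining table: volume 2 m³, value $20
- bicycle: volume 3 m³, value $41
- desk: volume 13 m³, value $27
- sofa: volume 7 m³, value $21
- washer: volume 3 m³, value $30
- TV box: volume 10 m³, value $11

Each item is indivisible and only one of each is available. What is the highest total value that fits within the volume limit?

This is a 0/1 knapsack; check combinations near the capacity.
- dining table+bicycle+desk+washer: volume 2+3+13+3=21, value 20+41+27+30=118
- dining table+bicycle+sofa+washer: volume 2+3+7+3=15, value 20+41+21+30=112
- dining table+bicycle+washer+TV box: volume 2+3+3+10=18, value 20+41+30+11=102
- bicycle+desk+washer: volume 3+13+3=19, value 41+27+30=98
- dining table+bicycle+sofa+TV box: volume 2+3+7+10=22, value 20+41+21+11=93
Best: $118.

$118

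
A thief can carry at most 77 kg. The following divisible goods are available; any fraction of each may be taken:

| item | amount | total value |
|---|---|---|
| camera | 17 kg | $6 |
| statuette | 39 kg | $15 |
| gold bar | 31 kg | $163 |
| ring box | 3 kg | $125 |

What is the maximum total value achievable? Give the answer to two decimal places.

304.41

Take in order of value per unit:
- ring box (125/3 per unit): all 3 → value 125, running total 125.00
- gold bar (163/31 per unit): all 31 → value 163, running total 288.00
- statuette (15/39 per unit): all 39 → value 15, running total 303.00
- camera (6/17 per unit): 4 of 17 → value 4×6/17 = 1.4118, running total 304.41
Total 304.41.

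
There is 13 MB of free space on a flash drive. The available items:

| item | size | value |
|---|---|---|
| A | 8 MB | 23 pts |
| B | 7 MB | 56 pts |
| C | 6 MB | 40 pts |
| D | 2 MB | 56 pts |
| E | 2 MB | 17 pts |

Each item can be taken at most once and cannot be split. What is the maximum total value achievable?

129 pts

Check high-value combinations within 13 MB:
- B+D+E: size 7+2+2=11, value 56+56+17=129
- C+D+E: size 6+2+2=10, value 40+56+17=113
- B+D: size 7+2=9, value 56+56=112
Best: 129 pts.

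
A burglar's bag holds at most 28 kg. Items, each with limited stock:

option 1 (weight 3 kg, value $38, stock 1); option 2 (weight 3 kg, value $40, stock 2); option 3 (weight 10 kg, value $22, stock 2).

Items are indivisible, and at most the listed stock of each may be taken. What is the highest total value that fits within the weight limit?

Top feasible selections:
- 1×option 1 + 2×option 2 + 1×option 3: weight 19, value 140
- 2×option 2 + 2×option 3: weight 26, value 124
Best: $140.

$140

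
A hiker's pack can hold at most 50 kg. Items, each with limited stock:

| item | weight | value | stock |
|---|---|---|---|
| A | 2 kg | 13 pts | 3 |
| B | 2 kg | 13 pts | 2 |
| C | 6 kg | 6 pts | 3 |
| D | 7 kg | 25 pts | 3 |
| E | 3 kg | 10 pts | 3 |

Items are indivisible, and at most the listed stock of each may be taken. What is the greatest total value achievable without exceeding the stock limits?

Top feasible selections:
- 3×A + 2×B + 1×C + 3×D + 3×E: weight 46, value 176
- 3×A + 2×B + 2×C + 3×D + 2×E: weight 49, value 172
- 3×A + 2×B + 3×D + 3×E: weight 40, value 170
- 2×A + 2×B + 2×C + 3×D + 3×E: weight 50, value 169
Best: 176 pts.

176 pts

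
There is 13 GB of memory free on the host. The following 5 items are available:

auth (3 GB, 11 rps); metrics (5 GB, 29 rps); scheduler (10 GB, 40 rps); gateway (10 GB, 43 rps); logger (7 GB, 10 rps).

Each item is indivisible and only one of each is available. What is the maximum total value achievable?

Check high-value combinations within 13 GB:
- auth+gateway: memory 3+10=13, value 11+43=54
- auth+scheduler: memory 3+10=13, value 11+40=51
- gateway: memory 10, value 43
- auth+metrics: memory 3+5=8, value 11+29=40
Best: 54 rps.

54 rps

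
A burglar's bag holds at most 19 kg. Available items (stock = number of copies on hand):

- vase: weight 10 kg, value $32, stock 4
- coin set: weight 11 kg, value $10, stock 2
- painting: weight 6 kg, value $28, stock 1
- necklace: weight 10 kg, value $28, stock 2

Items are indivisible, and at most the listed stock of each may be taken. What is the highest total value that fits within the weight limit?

Best selections within weight 19 and stock limits:
- 1×vase + 1×painting: weight 16, value 60
- 1×painting + 1×necklace: weight 16, value 56
- 1×coin set + 1×painting: weight 17, value 38
- 1×vase: weight 10, value 32
Best: $60.

$60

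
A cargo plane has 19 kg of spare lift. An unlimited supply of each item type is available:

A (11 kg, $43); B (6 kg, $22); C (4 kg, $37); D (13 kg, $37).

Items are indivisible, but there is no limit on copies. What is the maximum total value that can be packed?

$148

Best value-per-unit is C at 37/4, and filling with it alone uses weight 4×4=16. No mix of the others beats 4×37 = 148.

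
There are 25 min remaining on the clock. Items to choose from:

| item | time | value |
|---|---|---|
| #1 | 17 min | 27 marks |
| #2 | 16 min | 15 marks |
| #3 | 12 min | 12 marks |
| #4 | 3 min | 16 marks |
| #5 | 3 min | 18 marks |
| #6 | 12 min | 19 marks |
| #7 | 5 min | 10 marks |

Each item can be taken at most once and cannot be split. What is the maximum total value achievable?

Check high-value combinations within 25 min:
- #4+#5+#6+#7: time 3+3+12+5=23, value 16+18+19+10=63
- #1+#4+#5: time 17+3+3=23, value 27+16+18=61
- #3+#4+#5+#7: time 12+3+3+5=23, value 12+16+18+10=56
- #1+#5+#7: time 17+3+5=25, value 27+18+10=55
Best: 63 marks.

63 marks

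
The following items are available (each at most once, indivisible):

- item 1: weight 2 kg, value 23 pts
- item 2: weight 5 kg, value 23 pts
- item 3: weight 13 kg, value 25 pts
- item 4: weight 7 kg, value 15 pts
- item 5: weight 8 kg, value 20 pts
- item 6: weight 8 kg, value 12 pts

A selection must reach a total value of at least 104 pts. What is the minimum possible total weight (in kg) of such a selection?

35

Subsets with value ≥ 104, sorted by total weight:
- item 1+item 2+item 3+item 4+item 5: weight 35, value 106
- item 1+item 2+item 3+item 4+item 5+item 6: weight 43, value 118
Minimum weight: 35 kg.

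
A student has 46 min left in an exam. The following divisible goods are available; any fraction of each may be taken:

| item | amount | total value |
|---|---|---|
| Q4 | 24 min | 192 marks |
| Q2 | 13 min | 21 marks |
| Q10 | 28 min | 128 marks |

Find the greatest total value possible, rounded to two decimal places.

292.57

Take in order of value per unit:
- Q4 (192/24 per unit): all 24 → value 192, running total 192.00
- Q10 (128/28 per unit): 22 of 28 → value 22×128/28 = 100.5714, running total 292.57
Total 292.57.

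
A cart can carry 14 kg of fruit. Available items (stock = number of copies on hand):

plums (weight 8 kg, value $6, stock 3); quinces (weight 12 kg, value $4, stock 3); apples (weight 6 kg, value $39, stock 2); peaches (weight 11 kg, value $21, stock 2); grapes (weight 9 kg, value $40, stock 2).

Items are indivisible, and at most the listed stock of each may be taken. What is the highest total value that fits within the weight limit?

Best selections within weight 14 and stock limits:
- 2×apples: weight 12, value 78
- 1×plums + 1×apples: weight 14, value 45
- 1×grapes: weight 9, value 40
Best: $78.

$78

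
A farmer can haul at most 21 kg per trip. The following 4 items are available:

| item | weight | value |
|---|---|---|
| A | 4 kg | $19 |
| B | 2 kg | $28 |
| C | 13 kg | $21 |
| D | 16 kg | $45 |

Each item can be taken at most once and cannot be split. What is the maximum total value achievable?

$73

Check high-value combinations within 21 kg:
- B+D: weight 2+16=18, value 28+45=73
- A+B+C: weight 4+2+13=19, value 19+28+21=68
- A+D: weight 4+16=20, value 19+45=64
- B+C: weight 2+13=15, value 28+21=49
- A+B: weight 4+2=6, value 19+28=47
Best: $73.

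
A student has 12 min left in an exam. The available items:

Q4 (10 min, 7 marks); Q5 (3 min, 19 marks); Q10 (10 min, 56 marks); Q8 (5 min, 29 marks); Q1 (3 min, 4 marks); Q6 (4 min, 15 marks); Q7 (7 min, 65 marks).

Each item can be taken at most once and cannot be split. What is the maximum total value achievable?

Check high-value combinations within 12 min:
- Q8+Q7: time 5+7=12, value 29+65=94
- Q5+Q7: time 3+7=10, value 19+65=84
- Q6+Q7: time 4+7=11, value 15+65=80
Best: 94 marks.

94 marks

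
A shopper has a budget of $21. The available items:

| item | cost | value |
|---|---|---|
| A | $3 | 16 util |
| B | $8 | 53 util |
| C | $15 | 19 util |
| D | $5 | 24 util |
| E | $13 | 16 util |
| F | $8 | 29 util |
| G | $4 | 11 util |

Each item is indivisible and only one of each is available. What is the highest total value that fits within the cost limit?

This is a 0/1 knapsack; check combinations near the capacity.
- B+D+F: cost 8+5+8=21, value 53+24+29=106
- A+B+D+G: cost 3+8+5+4=20, value 16+53+24+11=104
- A+B+F: cost 3+8+8=19, value 16+53+29=98
- A+B+D: cost 3+8+5=16, value 16+53+24=93
- B+F+G: cost 8+8+4=20, value 53+29+11=93
Best: 106 util.

106 util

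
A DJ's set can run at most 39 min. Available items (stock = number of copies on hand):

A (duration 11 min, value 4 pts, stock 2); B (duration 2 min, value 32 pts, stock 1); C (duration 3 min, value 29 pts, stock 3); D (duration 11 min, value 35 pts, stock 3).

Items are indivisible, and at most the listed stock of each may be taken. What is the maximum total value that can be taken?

189 pts

Top feasible selections:
- 1×B + 3×C + 2×D: duration 33, value 189
- 1×B + 1×C + 3×D: duration 38, value 166
- 2×C + 3×D: duration 39, value 163
- 1×B + 2×C + 2×D: duration 30, value 160
Best: 189 pts.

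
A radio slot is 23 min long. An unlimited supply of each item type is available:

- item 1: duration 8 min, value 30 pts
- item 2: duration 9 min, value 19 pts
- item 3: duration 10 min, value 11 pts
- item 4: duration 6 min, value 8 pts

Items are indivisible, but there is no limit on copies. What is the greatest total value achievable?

68 pts

Best value-per-unit is item 1 at 30/8; filling with it alone gives 2×30 = 60.
Optimal mix: 2×item 1 + 1×item 4 → duration 22, value 68.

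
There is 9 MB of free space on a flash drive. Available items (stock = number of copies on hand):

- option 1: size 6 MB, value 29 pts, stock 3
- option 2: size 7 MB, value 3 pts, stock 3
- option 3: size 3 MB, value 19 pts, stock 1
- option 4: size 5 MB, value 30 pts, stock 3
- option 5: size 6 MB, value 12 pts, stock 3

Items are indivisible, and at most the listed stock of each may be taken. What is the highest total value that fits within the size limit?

Best selections within size 9 and stock limits:
- 1×option 3 + 1×option 4: size 8, value 49
- 1×option 1 + 1×option 3: size 9, value 48
Best: 49 pts.

49 pts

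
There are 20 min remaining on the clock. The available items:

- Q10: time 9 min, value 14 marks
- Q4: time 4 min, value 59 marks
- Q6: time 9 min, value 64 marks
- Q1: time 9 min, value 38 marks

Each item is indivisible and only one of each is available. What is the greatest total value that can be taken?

Check high-value combinations within 20 min:
- Q4+Q6: time 4+9=13, value 59+64=123
- Q6+Q1: time 9+9=18, value 64+38=102
- Q4+Q1: time 4+9=13, value 59+38=97
Best: 123 marks.

123 marks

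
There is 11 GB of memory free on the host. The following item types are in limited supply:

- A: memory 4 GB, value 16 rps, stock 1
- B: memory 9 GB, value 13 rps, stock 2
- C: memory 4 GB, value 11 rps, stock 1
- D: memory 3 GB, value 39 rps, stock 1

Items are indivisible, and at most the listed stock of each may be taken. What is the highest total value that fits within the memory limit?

66 rps

Best selections within memory 11 and stock limits:
- 1×A + 1×C + 1×D: memory 11, value 66
- 1×A + 1×D: memory 7, value 55
- 1×C + 1×D: memory 7, value 50
Best: 66 rps.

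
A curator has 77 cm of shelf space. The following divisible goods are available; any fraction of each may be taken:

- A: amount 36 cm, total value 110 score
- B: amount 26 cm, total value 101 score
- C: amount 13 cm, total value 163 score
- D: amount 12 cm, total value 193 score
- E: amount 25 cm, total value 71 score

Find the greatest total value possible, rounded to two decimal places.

Take in order of value per unit:
- D (193/12 per unit): all 12 → value 193, running total 193.00
- C (163/13 per unit): all 13 → value 163, running total 356.00
- B (101/26 per unit): all 26 → value 101, running total 457.00
- A (110/36 per unit): 26 of 36 → value 26×110/36 = 79.4444, running total 536.44
Total 536.44.

536.44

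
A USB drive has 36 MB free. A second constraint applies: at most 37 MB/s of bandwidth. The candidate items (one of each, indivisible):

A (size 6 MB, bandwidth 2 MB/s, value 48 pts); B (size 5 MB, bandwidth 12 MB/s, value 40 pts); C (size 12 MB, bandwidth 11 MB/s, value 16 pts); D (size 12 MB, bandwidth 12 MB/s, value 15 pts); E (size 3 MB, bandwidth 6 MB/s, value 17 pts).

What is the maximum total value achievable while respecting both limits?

Feasible sets respecting both limits:
- A+B+C+E: size 26, bandwidth 31, value 121
- A+B+D+E: size 26, bandwidth 32, value 120
- A+B+C+D: size 35, bandwidth 37, value 119
Best: 121 pts.

121 pts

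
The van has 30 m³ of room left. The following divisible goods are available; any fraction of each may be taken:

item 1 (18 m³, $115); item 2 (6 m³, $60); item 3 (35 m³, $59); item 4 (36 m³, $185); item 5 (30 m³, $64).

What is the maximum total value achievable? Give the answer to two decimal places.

205.83

Take in order of value per unit:
- item 2 (60/6 per unit): all 6 → value 60, running total 60.00
- item 1 (115/18 per unit): all 18 → value 115, running total 175.00
- item 4 (185/36 per unit): 6 of 36 → value 6×185/36 = 30.8333, running total 205.83
Total 205.83.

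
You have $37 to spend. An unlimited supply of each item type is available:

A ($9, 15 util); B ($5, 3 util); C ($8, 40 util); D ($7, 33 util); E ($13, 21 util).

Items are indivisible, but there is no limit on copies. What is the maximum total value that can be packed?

Best value-per-unit is C at 40/8; filling with it alone gives 4×40 = 160.
Optimal mix: 2×C + 3×D → cost 37, value 179.

179 util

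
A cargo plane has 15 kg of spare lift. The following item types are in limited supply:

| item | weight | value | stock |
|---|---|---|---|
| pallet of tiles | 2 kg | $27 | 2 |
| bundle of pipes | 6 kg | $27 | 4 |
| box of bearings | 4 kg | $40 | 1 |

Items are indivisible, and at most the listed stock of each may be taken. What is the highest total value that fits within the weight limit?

$121

Best selections within weight 15 and stock limits:
- 2×pallet of tiles + 1×bundle of pipes + 1×box of bearings: weight 14, value 121
- 2×pallet of tiles + 1×box of bearings: weight 8, value 94
- 1×pallet of tiles + 1×bundle of pipes + 1×box of bearings: weight 12, value 94
- 2×pallet of tiles + 1×bundle of pipes: weight 10, value 81
Best: $121.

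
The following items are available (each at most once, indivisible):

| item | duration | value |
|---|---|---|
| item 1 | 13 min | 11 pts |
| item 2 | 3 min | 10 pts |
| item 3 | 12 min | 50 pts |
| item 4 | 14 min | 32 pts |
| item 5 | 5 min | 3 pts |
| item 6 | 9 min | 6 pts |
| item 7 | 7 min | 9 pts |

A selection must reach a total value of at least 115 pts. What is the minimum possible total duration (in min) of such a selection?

54

Subsets with value ≥ 115, sorted by total duration:
- item 1+item 2+item 3+item 4+item 5+item 7: duration 54, value 115
- item 1+item 2+item 3+item 4+item 6+item 7: duration 58, value 118
- item 1+item 2+item 3+item 4+item 5+item 6+item 7: duration 63, value 121
Minimum duration: 54 min.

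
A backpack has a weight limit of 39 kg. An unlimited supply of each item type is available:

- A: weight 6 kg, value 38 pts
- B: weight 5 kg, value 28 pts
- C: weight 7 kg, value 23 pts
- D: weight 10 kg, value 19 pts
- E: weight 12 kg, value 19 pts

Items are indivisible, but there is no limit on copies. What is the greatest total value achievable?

Best value-per-unit is A at 38/6; filling with it alone gives 6×38 = 228.
Optimal mix: 4×A + 3×B → weight 39, value 236.

236 pts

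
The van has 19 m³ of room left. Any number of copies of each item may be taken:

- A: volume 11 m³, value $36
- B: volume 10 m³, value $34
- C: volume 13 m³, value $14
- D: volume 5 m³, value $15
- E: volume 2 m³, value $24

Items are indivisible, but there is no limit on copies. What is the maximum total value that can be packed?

Best value-per-unit is E at 24/2, and filling with it alone uses volume 9×2=18. No mix of the others beats 9×24 = 216.

$216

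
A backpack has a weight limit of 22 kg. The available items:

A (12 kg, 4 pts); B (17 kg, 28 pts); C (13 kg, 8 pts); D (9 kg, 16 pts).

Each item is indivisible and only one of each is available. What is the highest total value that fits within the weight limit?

Check high-value combinations within 22 kg:
- B: weight 17, value 28
- C+D: weight 13+9=22, value 8+16=24
- A+D: weight 12+9=21, value 4+16=20
- D: weight 9, value 16
Best: 28 pts.

28 pts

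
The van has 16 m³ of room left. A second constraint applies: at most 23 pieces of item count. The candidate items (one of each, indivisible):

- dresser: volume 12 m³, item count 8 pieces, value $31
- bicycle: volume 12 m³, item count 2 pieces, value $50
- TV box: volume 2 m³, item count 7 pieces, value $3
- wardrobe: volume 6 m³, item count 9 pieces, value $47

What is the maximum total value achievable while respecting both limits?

$53

Feasible sets respecting both limits:
- bicycle+TV box: volume 14, item count 9, value 53
- bicycle: volume 12, item count 2, value 50
- TV box+wardrobe: volume 8, item count 16, value 50
- wardrobe: volume 6, item count 9, value 47
Best: $53.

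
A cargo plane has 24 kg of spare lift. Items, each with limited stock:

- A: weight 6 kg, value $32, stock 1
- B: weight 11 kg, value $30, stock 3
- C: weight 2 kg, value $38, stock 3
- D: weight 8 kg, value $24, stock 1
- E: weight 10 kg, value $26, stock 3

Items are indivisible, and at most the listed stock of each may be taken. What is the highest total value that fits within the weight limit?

$176

Top feasible selections:
- 1×A + 1×B + 3×C: weight 23, value 176
- 1×A + 3×C + 1×E: weight 22, value 172
Best: $176.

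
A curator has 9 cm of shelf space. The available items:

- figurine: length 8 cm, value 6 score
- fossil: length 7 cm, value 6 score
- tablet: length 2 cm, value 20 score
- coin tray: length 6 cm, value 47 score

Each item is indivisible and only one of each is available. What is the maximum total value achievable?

67 score

Check high-value combinations within 9 cm:
- tablet+coin tray: length 2+6=8, value 20+47=67
- coin tray: length 6, value 47
- fossil+tablet: length 7+2=9, value 6+20=26
- tablet: length 2, value 20
Best: 67 score.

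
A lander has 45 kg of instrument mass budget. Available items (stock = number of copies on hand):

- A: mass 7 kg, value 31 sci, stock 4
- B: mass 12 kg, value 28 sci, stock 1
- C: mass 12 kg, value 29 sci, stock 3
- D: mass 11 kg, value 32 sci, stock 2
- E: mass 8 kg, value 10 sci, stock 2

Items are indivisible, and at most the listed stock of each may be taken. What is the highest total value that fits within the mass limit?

Best selections within mass 45 and stock limits:
- 3×A + 2×D: mass 43, value 157
- 4×A + 1×D: mass 39, value 156
- 3×A + 1×C + 1×D: mass 44, value 154
Best: 157 sci.

157 sci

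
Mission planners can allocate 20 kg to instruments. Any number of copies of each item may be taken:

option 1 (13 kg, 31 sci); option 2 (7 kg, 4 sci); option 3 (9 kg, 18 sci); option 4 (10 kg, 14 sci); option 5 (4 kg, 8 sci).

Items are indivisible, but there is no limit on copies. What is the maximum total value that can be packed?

40 sci

Best value-per-unit is option 1 at 31/13; filling with it alone gives 1×31 = 31.
Optimal mix: 5×option 5 → mass 20, value 40.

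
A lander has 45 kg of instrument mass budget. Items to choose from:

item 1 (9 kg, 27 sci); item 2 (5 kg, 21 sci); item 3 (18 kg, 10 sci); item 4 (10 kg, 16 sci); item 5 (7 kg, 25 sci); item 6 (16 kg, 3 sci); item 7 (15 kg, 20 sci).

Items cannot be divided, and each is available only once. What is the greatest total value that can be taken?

Check high-value combinations within 45 kg:
- item 1+item 2+item 5+item 7: mass 9+5+7+15=36, value 27+21+25+20=93
- item 1+item 2+item 4+item 5: mass 9+5+10+7=31, value 27+21+16+25=89
- item 1+item 4+item 5+item 7: mass 9+10+7+15=41, value 27+16+25+20=88
Best: 93 sci.

93 sci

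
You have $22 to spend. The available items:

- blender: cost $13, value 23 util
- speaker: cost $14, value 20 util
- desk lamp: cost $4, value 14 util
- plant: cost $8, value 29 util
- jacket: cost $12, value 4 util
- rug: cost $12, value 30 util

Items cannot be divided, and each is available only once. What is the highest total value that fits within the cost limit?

Check high-value combinations within $22:
- plant+rug: cost 8+12=20, value 29+30=59
- blender+plant: cost 13+8=21, value 23+29=52
- speaker+plant: cost 14+8=22, value 20+29=49
Best: 59 util.

59 util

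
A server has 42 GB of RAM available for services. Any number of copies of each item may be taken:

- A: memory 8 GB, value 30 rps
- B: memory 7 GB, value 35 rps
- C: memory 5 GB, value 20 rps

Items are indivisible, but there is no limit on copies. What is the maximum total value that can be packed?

210 rps

Best value-per-unit is B at 35/7, and filling with it alone uses memory 6×7=42. No mix of the others beats 6×35 = 210.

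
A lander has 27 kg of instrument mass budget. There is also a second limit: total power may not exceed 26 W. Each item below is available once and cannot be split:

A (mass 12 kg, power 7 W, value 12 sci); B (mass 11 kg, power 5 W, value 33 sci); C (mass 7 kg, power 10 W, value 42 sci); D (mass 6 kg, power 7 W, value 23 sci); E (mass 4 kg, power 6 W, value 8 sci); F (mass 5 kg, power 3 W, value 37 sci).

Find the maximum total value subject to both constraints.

120 sci

Feasible sets respecting both limits:
- B+C+E+F: mass 27, power 24, value 120
- B+C+F: mass 23, power 18, value 112
- C+D+E+F: mass 22, power 26, value 110
Best: 120 sci.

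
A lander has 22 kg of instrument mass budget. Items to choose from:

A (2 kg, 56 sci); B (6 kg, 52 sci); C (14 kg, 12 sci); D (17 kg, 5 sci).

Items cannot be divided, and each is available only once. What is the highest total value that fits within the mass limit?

120 sci

Check high-value combinations within 22 kg:
- A+B+C: mass 2+6+14=22, value 56+52+12=120
- A+B: mass 2+6=8, value 56+52=108
- A+C: mass 2+14=16, value 56+12=68
Best: 120 sci.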